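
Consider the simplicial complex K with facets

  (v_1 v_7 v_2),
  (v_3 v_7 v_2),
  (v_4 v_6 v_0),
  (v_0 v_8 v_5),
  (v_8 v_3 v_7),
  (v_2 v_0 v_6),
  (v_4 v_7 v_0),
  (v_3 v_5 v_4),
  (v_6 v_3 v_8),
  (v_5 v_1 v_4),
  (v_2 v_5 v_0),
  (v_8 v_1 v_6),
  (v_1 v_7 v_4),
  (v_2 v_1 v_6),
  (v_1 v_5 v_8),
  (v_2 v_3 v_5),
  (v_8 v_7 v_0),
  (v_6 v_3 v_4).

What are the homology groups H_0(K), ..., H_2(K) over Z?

H_0 = Z,  H_1 = Z^2,  H_2 = Z.

Order the vertices as v_0 < v_1 < v_2 < v_3 < v_4 < v_5 < v_6 < v_7 < v_8. Listing each simplex with vertices in this order, K has dimension 2 with simplices:

  0-simplices (9): [v_0], [v_1], [v_2], [v_3], [v_4], [v_5], [v_6], [v_7], [v_8]
  1-simplices (27): (27 of them)
  2-simplices (18): (18 of them)

so the chain groups are C_0 ≅ Z^9, C_1 ≅ Z^27, C_2 ≅ Z^18.

Boundary ∂_1: C_1 → C_0 maps an edge to its endpoints' difference, ∂[p,q] = q − p.
The resulting 9×27 matrix has rank 8, and its Smith normal form has invariant factors (1,1,1,1,1,1,1,1).

The boundary map ∂_2: C_2 → C_1 sends each 2-simplex [p,q,r] to [q,r] − [p,r] + [p,q]. For instance
  ∂[v_0,v_7,v_8] = [v_7,v_8] − [v_0,v_8] + [v_0,v_7],
  ∂[v_0,v_4,v_7] = [v_4,v_7] − [v_0,v_7] + [v_0,v_4].
The 27×18 boundary matrix has rank 17 and Smith normal form diag(1,1,1,1,1,1,1,1,1,1,1,1,1,1,1,1,1).

Now H_k = ker ∂_k / im ∂_{k+1}, so:

  H_0: rank C_0 − rank ∂_1 = 9 − 8 = 1, and the invariant factors of ∂_1 are all 1, so H_0 ≅ Z.
  H_1: rank ker ∂_1 − rank ∂_2 = (27 − 8) − 17 = 2, and the invariant factors of ∂_2 are all 1, so H_1 ≅ Z^2.
  H_2: rank ker ∂_2 − rank ∂_3 = (18 − 17) − 0 = 1, and there is no ∂_3, so H_2 ≅ Z.

As a check, the Euler characteristic is 9 − 27 + 18 = 0, which agrees with 1 − 2 + 1 = 0.
(K is a triangulation of the torus T^2.)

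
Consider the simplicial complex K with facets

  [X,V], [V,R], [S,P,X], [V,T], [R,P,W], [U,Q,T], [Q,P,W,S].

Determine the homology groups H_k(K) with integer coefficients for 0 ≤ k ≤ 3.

H_0 = Z,  H_1 = Z^2,  H_2 = 0,  H_3 = 0.

Order the vertices as P < Q < R < S < T < U < V < W < X. Listing each simplex with vertices in this order, K has dimension 3 with simplices:

  0-simplices (9): P, Q, R, S, T, U, V, W, X
  1-simplices (16): PQ, PR, PS, PW, PX, QS, QT, QU, QW, RV, RW, SW, SX, TU, TV, VX
  2-simplices (7): PQS, PQW, PRW, PSW, PSX, QSW, QTU
  3-simplices (1): PQSW

so the chain groups are C_0 ≅ Z^9, C_1 ≅ Z^16, C_2 ≅ Z^7, C_3 ≅ Z^1.

The boundary map ∂_1: C_1 → C_0 is given by ∂[p,q] = [q] − [p]. For instance
  ∂RW = W − R.
This gives a 9×16 integer matrix of rank 8; reducing to Smith normal form yields diagonal entries (1,1,1,1,1,1,1,1).

∂_2: C_2 → C_1 acts by ∂[p,q,r] = [q,r] − [p,r] + [p,q]. For instance
  ∂PSW = SW − PW + PS,
  ∂PSX = SX − PX + PS.
The 16×7 boundary matrix has rank 6 and Smith normal form diag(1,1,1,1,1,1).

∂_3: C_3 → C_2 sends each 3-simplex σ to the alternating sum Σ_i (−1)^i (σ with its i-th vertex removed). For instance
  ∂PQSW = QSW − PSW + PQW − PQS.
The 7×1 boundary matrix has rank 1 and Smith normal form diag(1).

Now H_k = ker ∂_k / im ∂_{k+1}, so:

  H_0: rank C_0 − rank ∂_1 = 9 − 8 = 1, and the invariant factors of ∂_1 are all 1, so H_0 = Z.
  H_1: rank ker ∂_1 − rank ∂_2 = (16 − 8) − 6 = 2, and the invariant factors of ∂_2 are all 1, so H_1 = Z^2.
  H_2: rank ker ∂_2 − rank ∂_3 = (7 − 6) − 1 = 0, and the invariant factors of ∂_3 are all 1, so H_2 = 0.
  H_3: rank ker ∂_3 − rank ∂_4 = (1 − 1) − 0 = 0, and there is no ∂_4, so H_3 = 0.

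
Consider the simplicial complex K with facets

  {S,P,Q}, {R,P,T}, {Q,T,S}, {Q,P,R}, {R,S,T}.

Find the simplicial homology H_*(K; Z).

Take the total order P < Q < R < S < T on the vertex set. Then K (dimension 2) consists of the simplices:

  0-simplices (5): P, Q, R, S, T
  1-simplices (10): PQ, PR, PS, PT, QR, QS, QT, RS, RT, ST
  2-simplices (5): PQR, PQS, PRT, QST, RST

so the chain groups are C_0 ≅ Z^5, C_1 ≅ Z^10, C_2 ≅ Z^5.

Boundary ∂_1: C_1 → C_0 maps an edge to its endpoints' difference, ∂[p,q] = q − p. For instance
  ∂RS = S − R.
The 5×10 boundary matrix has rank 4 and Smith normal form diag(1,1,1,1).

∂_2: C_2 → C_1 sends each 2-simplex [p,q,r] to [q,r] − [p,r] + [p,q]. For instance
  ∂PQS = QS − PS + PQ,
  ∂QST = ST − QT + QS.
The 10×5 boundary matrix has rank 5 and Smith normal form diag(1,1,1,1,1).

Reading off H_k = ker ∂_k / im ∂_{k+1}:

  H_0: rank C_0 − rank ∂_1 = 5 − 4 = 1, and the invariant factors of ∂_1 are all 1, so H_0 = Z.
  H_1: rank ker ∂_1 − rank ∂_2 = (10 − 4) − 5 = 1, and the invariant factors of ∂_2 are all 1, so H_1 = Z.
  H_2: rank ker ∂_2 − rank ∂_3 = (5 − 5) − 0 = 0, and there is no ∂_3, so H_2 = 0.

As a check, the Euler characteristic is 5 − 10 + 5 = 0, which agrees with 1 − 1 + 0 = 0.
(K is a triangulation of the Möbius band.)

H_0 = Z,  H_1 = Z,  H_2 = 0.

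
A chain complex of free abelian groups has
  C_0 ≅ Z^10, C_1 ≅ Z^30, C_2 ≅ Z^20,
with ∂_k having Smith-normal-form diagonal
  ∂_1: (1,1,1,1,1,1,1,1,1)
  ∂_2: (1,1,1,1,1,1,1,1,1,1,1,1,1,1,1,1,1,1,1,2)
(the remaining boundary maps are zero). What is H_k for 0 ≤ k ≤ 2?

H_0: b_0 = 10 − 0 − 9 = 1; torsion from ∂_1 factors > 1: none. So H_0 = Z.
H_1: b_1 = 30 − 9 − 20 = 1; torsion from ∂_2 factors > 1: [2]. So H_1 = Z ⊕ Z/2.
H_2: b_2 = 20 − 20 − 0 = 0; torsion from ∂_3 factors > 1: none. So H_2 = 0.

H_0 = Z,  H_1 = Z ⊕ Z/2,  H_2 = 0.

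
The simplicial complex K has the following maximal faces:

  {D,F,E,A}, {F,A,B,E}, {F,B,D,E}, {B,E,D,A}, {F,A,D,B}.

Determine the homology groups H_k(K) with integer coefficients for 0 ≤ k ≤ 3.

Take the total order A < B < D < E < F on the vertex set. Then K (dimension 3) consists of the simplices:

  0-simplices (5): A, B, D, E, F
  1-simplices (10): AB, AD, AE, AF, BD, BE, BF, DE, DF, EF
  2-simplices (10): ABD, ABE, ABF, ADE, ADF, AEF, BDE, BDF, BEF, DEF
  3-simplices (5): ABDE, ABDF, ABEF, ADEF, BDEF

Hence C_0 ≅ Z^5, C_1 ≅ Z^10, C_2 ≅ Z^10, C_3 ≅ Z^5.

The boundary map ∂_1: C_1 → C_0 is given by ∂[p,q] = [q] − [p]. For instance
  ∂EF = F − E.
This gives a 5×10 integer matrix of rank 4; reducing to Smith normal form yields diagonal entries (1,1,1,1).

The boundary map ∂_2: C_2 → C_1 sends each 2-simplex [p,q,r] to [q,r] − [p,r] + [p,q]. For instance
  ∂ADE = DE − AE + AD,
  ∂DEF = EF − DF + DE.
As a 10×10 matrix over Z this has rank 6, with invariant factors (1,1,1,1,1,1).

Boundary ∂_3: C_3 → C_2 sends each 3-simplex σ to the alternating sum Σ_i (−1)^i (σ with its i-th vertex removed). For instance
  ∂BDEF = DEF − BEF + BDF − BDE,
  ∂ABDE = BDE − ADE + ABE − ABD.
The 10×5 boundary matrix has rank 4 and Smith normal form diag(1,1,1,1).

From H_k ≅ ker(∂_k) / im(∂_{k+1}) we obtain:

  H_0: rank C_0 − rank ∂_1 = 5 − 4 = 1, and the invariant factors of ∂_1 are all 1, so H_0 ≅ Z.
  H_1: rank ker ∂_1 − rank ∂_2 = (10 − 4) − 6 = 0, and the invariant factors of ∂_2 are all 1, so H_1 ≅ 0.
  H_2: rank ker ∂_2 − rank ∂_3 = (10 − 6) − 4 = 0, and the invariant factors of ∂_3 are all 1, so H_2 ≅ 0.
  H_3: rank ker ∂_3 − rank ∂_4 = (5 − 4) − 0 = 1, and there is no ∂_4, so H_3 ≅ Z.

As a check, the Euler characteristic is 5 − 10 + 10 − 5 = 0, which agrees with 1 − 0 + 0 − 1 = 0.
(K is a triangulation of the 3-sphere S^3.)

H_0 = Z,  H_1 = 0,  H_2 = 0,  H_3 = Z.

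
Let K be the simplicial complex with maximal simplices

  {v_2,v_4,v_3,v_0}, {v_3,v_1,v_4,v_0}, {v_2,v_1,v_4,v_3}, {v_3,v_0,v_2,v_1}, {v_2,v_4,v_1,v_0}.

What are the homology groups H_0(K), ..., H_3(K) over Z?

H_0 = Z,  H_1 = 0,  H_2 = 0,  H_3 = Z.

K has 5 vertices, 10 edges, 10 triangles, 5 3-simplices.
rank ∂_0 = 0, rank ∂_1 = 4 ⇒ b_0 = 5 − 0 − 4 = 1; all invariant factors of ∂_1 are 1 so no torsion. So H_0 ≅ Z.
rank ∂_1 = 4, rank ∂_2 = 6 ⇒ b_1 = 10 − 4 − 6 = 0; all invariant factors of ∂_2 are 1 so no torsion. So H_1 ≅ 0.
rank ∂_2 = 6, rank ∂_3 = 4 ⇒ b_2 = 10 − 6 − 4 = 0; all invariant factors of ∂_3 are 1 so no torsion. So H_2 ≅ 0.
rank ∂_3 = 4, rank ∂_4 = 0 ⇒ b_3 = 5 − 4 − 0 = 1. So H_3 ≅ Z.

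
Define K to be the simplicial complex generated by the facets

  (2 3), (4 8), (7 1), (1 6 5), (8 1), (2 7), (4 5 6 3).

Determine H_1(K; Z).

H_1 ≅ Z^2.

K has 8 vertices, 13 edges, 5 triangles, 1 3-simplex.
rank ∂_1 = 7, rank ∂_2 = 4 ⇒ b_1 = 13 − 7 − 4 = 2; all invariant factors of ∂_2 are 1 so no torsion. So H_1 ≅ Z^2.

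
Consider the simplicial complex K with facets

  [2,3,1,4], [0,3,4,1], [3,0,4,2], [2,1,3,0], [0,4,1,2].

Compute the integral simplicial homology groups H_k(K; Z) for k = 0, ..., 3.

Take the total order 0 < 1 < 2 < 3 < 4 on the vertex set. Then K (dimension 3) consists of the simplices:

  0-simplices (5): [0], [1], [2], [3], [4]
  1-simplices (10): [0,1], [0,2], [0,3], [0,4], [1,2], [1,3], [1,4], [2,3], [2,4], [3,4]
  2-simplices (10): [0,1,2], [0,1,3], [0,1,4], [0,2,3], [0,2,4], [0,3,4], [1,2,3], [1,2,4], [1,3,4], [2,3,4]
  3-simplices (5): [0,1,2,3], [0,1,2,4], [0,1,3,4], [0,2,3,4], [1,2,3,4]

Hence C_0 ≅ Z^5, C_1 ≅ Z^10, C_2 ≅ Z^10, C_3 ≅ Z^5.

Boundary ∂_1: C_1 → C_0 maps an edge to its endpoints' difference, ∂[p,q] = q − p. For instance
  ∂[0,1] = [1] − [0].
The resulting 5×10 matrix has rank 4, and its Smith normal form has invariant factors (1,1,1,1).

∂_2: C_2 → C_1 maps a triangle to the signed sum of its edges. For instance
  ∂[2,3,4] = [3,4] − [2,4] + [2,3],
  ∂[0,1,2] = [1,2] − [0,2] + [0,1].
As a 10×10 matrix over Z this has rank 6, with invariant factors (1,1,1,1,1,1).

∂_3: C_3 → C_2 sends each 3-simplex σ to the alternating sum Σ_i (−1)^i (σ with its i-th vertex removed). For instance
  ∂[0,1,2,4] = [1,2,4] − [0,2,4] + [0,1,4] − [0,1,2],
  ∂[0,1,2,3] = [1,2,3] − [0,2,3] + [0,1,3] − [0,1,2].
As a 10×5 matrix over Z this has rank 4, with invariant factors (1,1,1,1).

Now H_k = ker ∂_k / im ∂_{k+1}, so:

  H_0: rank C_0 − rank ∂_1 = 5 − 4 = 1, and the invariant factors of ∂_1 are all 1, so H_0 = Z.
  H_1: rank ker ∂_1 − rank ∂_2 = (10 − 4) − 6 = 0, and the invariant factors of ∂_2 are all 1, so H_1 = 0.
  H_2: rank ker ∂_2 − rank ∂_3 = (10 − 6) − 4 = 0, and the invariant factors of ∂_3 are all 1, so H_2 = 0.
  H_3: rank ker ∂_3 − rank ∂_4 = (5 − 4) − 0 = 1, and there is no ∂_4, so H_3 = Z.

(K is a triangulation of the 3-sphere S^3.)

H_0 = Z,  H_1 = 0,  H_2 = 0,  H_3 = Z.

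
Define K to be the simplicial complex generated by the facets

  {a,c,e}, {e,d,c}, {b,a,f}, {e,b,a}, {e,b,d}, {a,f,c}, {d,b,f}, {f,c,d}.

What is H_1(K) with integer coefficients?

H_1 ≅ 0.

Fix the vertex order a < b < c < d < e < f and write every simplex with vertices in increasing order. Then dim K = 2 and the simplices of K are:

  0-simplices (6): a, b, c, d, e, f
  1-simplices (12): ab, ac, ae, af, bd, be, bf, cd, ce, cf, de, df
  2-simplices (8): abe, abf, ace, acf, bde, bdf, cde, cdf

Hence C_0 ≅ Z^6, C_1 ≅ Z^12, C_2 ≅ Z^8.

Boundary ∂_1: C_1 → C_0 sends each edge [p,q] (with p < q) to q − p.
The 6×12 boundary matrix has rank 5 and Smith normal form diag(1,1,1,1,1).

The boundary map ∂_2: C_2 → C_1 sends each 2-simplex [p,q,r] to [q,r] − [p,r] + [p,q]. For instance
  ∂abe = be − ae + ab,
  ∂bdf = df − bf + bd.
As a 12×8 matrix over Z this has rank 7, with invariant factors (1,1,1,1,1,1,1).

Reading off H_k = ker ∂_k / im ∂_{k+1}:

  H_1: rank ker ∂_1 − rank ∂_2 = (12 − 5) − 7 = 0, and the invariant factors of ∂_2 are all 1, so H_1 ≅ 0.

(K is a triangulation of the 2-sphere S^2.)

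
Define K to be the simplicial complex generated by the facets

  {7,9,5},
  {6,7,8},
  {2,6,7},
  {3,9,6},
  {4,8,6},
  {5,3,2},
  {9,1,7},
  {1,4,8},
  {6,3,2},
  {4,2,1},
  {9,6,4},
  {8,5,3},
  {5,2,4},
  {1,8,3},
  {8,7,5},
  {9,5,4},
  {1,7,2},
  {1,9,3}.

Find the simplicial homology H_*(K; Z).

H_0 = Z,  H_1 = Z^2,  H_2 = Z.

We work with the vertex ordering 1 < 2 < 3 < 4 < 5 < 6 < 7 < 8 < 9. The simplices of K, each written with vertices in increasing order, are:

  0-simplices (9): [1], [2], [3], [4], [5], [6], [7], [8], [9]
  1-simplices (27): (27 of them)
  2-simplices (18): [1,2,4], [1,2,7], [1,3,8], [1,3,9], [1,4,8], [1,7,9], [2,3,5], [2,3,6], [2,4,5], [2,6,7], [3,5,8], [3,6,9], [4,5,9], [4,6,8], [4,6,9], [5,7,8], [5,7,9], [6,7,8]

Hence C_0 ≅ Z^9, C_1 ≅ Z^27, C_2 ≅ Z^18.

Boundary ∂_1: C_1 → C_0 maps an edge to its endpoints' difference, ∂[p,q] = q − p. For instance
  ∂[6,7] = [7] − [6].
The 9×27 boundary matrix has rank 8 and Smith normal form diag(1,1,1,1,1,1,1,1).

Boundary ∂_2: C_2 → C_1 sends each 2-simplex [p,q,r] to [q,r] − [p,r] + [p,q]. For instance
  ∂[2,3,5] = [3,5] − [2,5] + [2,3],
  ∂[1,2,4] = [2,4] − [1,4] + [1,2].
The 27×18 boundary matrix has rank 17 and Smith normal form diag(1,1,1,1,1,1,1,1,1,1,1,1,1,1,1,1,1).

Now H_k = ker ∂_k / im ∂_{k+1}, so:

  H_0: rank C_0 − rank ∂_1 = 9 − 8 = 1, and the invariant factors of ∂_1 are all 1, so H_0 ≅ Z.
  H_1: rank ker ∂_1 − rank ∂_2 = (27 − 8) − 17 = 2, and the invariant factors of ∂_2 are all 1, so H_1 ≅ Z^2.
  H_2: rank ker ∂_2 − rank ∂_3 = (18 − 17) − 0 = 1, and there is no ∂_3, so H_2 ≅ Z.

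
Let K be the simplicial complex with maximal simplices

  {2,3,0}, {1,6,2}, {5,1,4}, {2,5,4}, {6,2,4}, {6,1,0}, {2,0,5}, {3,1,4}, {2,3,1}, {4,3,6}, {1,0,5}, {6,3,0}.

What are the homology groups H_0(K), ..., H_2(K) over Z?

H_0 = Z,  H_1 = Z_2,  H_2 = 0.

We work with the vertex ordering 0 < 1 < 2 < 3 < 4 < 5 < 6. The simplices of K, each written with vertices in increasing order, are:

  0-simplices (7): [0], [1], [2], [3], [4], [5], [6]
  1-simplices (18): [0,1], [0,2], [0,3], [0,5], [0,6], [1,2], [1,3], [1,4], [1,5], [1,6], [2,3], [2,4], [2,5], [2,6], [3,4], [3,6], [4,5], [4,6]
  2-simplices (12): [0,1,5], [0,1,6], [0,2,3], [0,2,5], [0,3,6], [1,2,3], [1,2,6], [1,3,4], [1,4,5], [2,4,5], [2,4,6], [3,4,6]

so the chain groups are C_0 ≅ Z^7, C_1 ≅ Z^18, C_2 ≅ Z^12.

∂_1: C_1 → C_0 maps an edge to its endpoints' difference, ∂[p,q] = q − p.
As a 7×18 matrix over Z this has rank 6, with invariant factors (1,1,1,1,1,1).

The boundary map ∂_2: C_2 → C_1 acts by ∂[p,q,r] = [q,r] − [p,r] + [p,q]. For instance
  ∂[1,4,5] = [4,5] − [1,5] + [1,4],
  ∂[0,1,6] = [1,6] − [0,6] + [0,1].
The 18×12 boundary matrix has rank 12 and Smith normal form diag(1,1,1,1,1,1,1,1,1,1,1,2).

Now H_k = ker ∂_k / im ∂_{k+1}, so:

  H_0: rank C_0 − rank ∂_1 = 7 − 6 = 1, and the invariant factors of ∂_1 are all 1, so H_0 = Z.
  H_1: rank ker ∂_1 − rank ∂_2 = (18 − 6) − 12 = 0, and ∂_2 has invariant factor 2 > 1, so H_1 = Z_2.
  H_2: rank ker ∂_2 − rank ∂_3 = (12 − 12) − 0 = 0, and there is no ∂_3, so H_2 = 0.

As a check, the Euler characteristic is 7 − 18 + 12 = 1, which agrees with 1 − 0 + 0 = 1.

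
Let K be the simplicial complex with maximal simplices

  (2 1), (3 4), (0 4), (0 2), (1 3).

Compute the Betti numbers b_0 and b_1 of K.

Order the vertices as 0 < 1 < 2 < 3 < 4. Listing each simplex with vertices in this order, K has dimension 1 with simplices:

  0-simplices (5): [0], [1], [2], [3], [4]
  1-simplices (5): [0,2], [0,4], [1,2], [1,3], [3,4]

so the chain groups are C_0 ≅ Z^5, C_1 ≅ Z^5.

The boundary map ∂_1: C_1 → C_0 is given by ∂[p,q] = [q] − [p]. For instance
  ∂[0,2] = [2] − [0].
This gives a 5×5 integer matrix of rank 4; reducing to Smith normal form yields diagonal entries (1,1,1,1).

Now H_k = ker ∂_k / im ∂_{k+1}, so:

  H_0: rank C_0 − rank ∂_1 = 5 − 4 = 1, and the invariant factors of ∂_1 are all 1, so H_0 ≅ Z.
  H_1: rank ker ∂_1 − rank ∂_2 = (5 − 4) − 0 = 1, and there is no ∂_2, so H_1 ≅ Z.

(K is a triangulation of the circle S^1.)

Hence the Betti numbers are b_0 = 1, b_1 = 1.

b_0 = 1, b_1 = 1.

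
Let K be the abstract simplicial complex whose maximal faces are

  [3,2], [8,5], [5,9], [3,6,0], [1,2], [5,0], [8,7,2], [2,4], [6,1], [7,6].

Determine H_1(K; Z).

Order the vertices as 0 < 1 < 2 < 3 < 4 < 5 < 6 < 7 < 8 < 9. Listing each simplex with vertices in this order, K has dimension 2 with simplices:

  0-simplices (10): [0], [1], [2], [3], [4], [5], [6], [7], [8], [9]
  1-simplices (14): [0,3], [0,5], [0,6], [1,2], [1,6], [2,3], [2,4], [2,7], [2,8], [3,6], [5,8], [5,9], [6,7], [7,8]
  2-simplices (2): [0,3,6], [2,7,8]

so the chain groups are C_0 ≅ Z^10, C_1 ≅ Z^14, C_2 ≅ Z^2.

Boundary ∂_1: C_1 → C_0 maps an edge to its endpoints' difference, ∂[p,q] = q − p. For instance
  ∂[7,8] = [8] − [7].
The 10×14 boundary matrix has rank 9 and Smith normal form diag(1,1,1,1,1,1,1,1,1).

The boundary map ∂_2: C_2 → C_1 sends each 2-simplex [p,q,r] to [q,r] − [p,r] + [p,q]. For instance
  ∂[2,7,8] = [7,8] − [2,8] + [2,7],
  ∂[0,3,6] = [3,6] − [0,6] + [0,3].
This gives a 14×2 integer matrix of rank 2; reducing to Smith normal form yields diagonal entries (1,1).

Computing H_k = (kernel of ∂_k) / (image of ∂_{k+1}):

  H_1: rank ker ∂_1 − rank ∂_2 = (14 − 9) − 2 = 3, and the invariant factors of ∂_2 are all 1, so H_1 = Z^3.

H_1 ≅ Z^3.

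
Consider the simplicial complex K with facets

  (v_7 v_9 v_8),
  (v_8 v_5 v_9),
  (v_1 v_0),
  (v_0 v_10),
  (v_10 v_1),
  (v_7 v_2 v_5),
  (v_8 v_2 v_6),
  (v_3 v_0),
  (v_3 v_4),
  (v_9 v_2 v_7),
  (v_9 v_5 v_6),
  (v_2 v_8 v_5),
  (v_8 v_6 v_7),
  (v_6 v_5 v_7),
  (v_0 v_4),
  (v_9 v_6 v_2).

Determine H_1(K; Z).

H_1 ≅ Z^2 ⊕ Z/2Z.

Take the total order v_0 < v_1 < v_2 < v_3 < v_4 < v_5 < v_6 < v_7 < v_8 < v_9 < v_10 on the vertex set. Then K (dimension 2) consists of the simplices:

  0-simplices (11): [v_0], [v_1], [v_2], [v_3], [v_4], [v_5], [v_6], [v_7], [v_8], [v_9], [v_10]
  1-simplices (21): (21 of them)
  2-simplices (10): [v_2,v_5,v_7], [v_2,v_5,v_8], [v_2,v_6,v_8], [v_2,v_6,v_9], [v_2,v_7,v_9], [v_5,v_6,v_7], [v_5,v_6,v_9], [v_5,v_8,v_9], [v_6,v_7,v_8], [v_7,v_8,v_9]

giving chain groups C_0 ≅ Z^11, C_1 ≅ Z^21, C_2 ≅ Z^10.

∂_1: C_1 → C_0 sends each edge [p,q] (with p < q) to q − p. For instance
  ∂[v_8,v_9] = [v_9] − [v_8].
This gives a 11×21 integer matrix of rank 9; reducing to Smith normal form yields diagonal entries (1,1,1,1,1,1,1,1,1).

The boundary map ∂_2: C_2 → C_1 acts by ∂[p,q,r] = [q,r] − [p,r] + [p,q]. For instance
  ∂[v_7,v_8,v_9] = [v_8,v_9] − [v_7,v_9] + [v_7,v_8],
  ∂[v_5,v_8,v_9] = [v_8,v_9] − [v_5,v_9] + [v_5,v_8].
As a 21×10 matrix over Z this has rank 10, with invariant factors (1,1,1,1,1,1,1,1,1,2).

Computing H_k = (kernel of ∂_k) / (image of ∂_{k+1}):

  H_1: rank ker ∂_1 − rank ∂_2 = (21 − 9) − 10 = 2, and ∂_2 has invariant factor 2 > 1, so H_1 ≅ Z^2 ⊕ Z/2Z.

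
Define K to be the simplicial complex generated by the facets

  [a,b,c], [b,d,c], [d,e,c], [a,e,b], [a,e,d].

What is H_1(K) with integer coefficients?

H_1 = Z.

We work with the vertex ordering a < b < c < d < e. The simplices of K, each written with vertices in increasing order, are:

  0-simplices (5): a, b, c, d, e
  1-simplices (10): ab, ac, ad, ae, bc, bd, be, cd, ce, de
  2-simplices (5): abc, abe, ade, bcd, cde

Hence C_0 ≅ Z^5, C_1 ≅ Z^10, C_2 ≅ Z^5.

∂_1: C_1 → C_0 is given by ∂[p,q] = [q] − [p]. For instance
  ∂ce = e − c.
As a 5×10 matrix over Z this has rank 4, with invariant factors (1,1,1,1).

The boundary map ∂_2: C_2 → C_1 maps a triangle to the signed sum of its edges. For instance
  ∂bcd = cd − bd + bc,
  ∂abe = be − ae + ab.
As a 10×5 matrix over Z this has rank 5, with invariant factors (1,1,1,1,1).

Now H_k = ker ∂_k / im ∂_{k+1}, so:

  H_1: rank ker ∂_1 − rank ∂_2 = (10 − 4) − 5 = 1, and the invariant factors of ∂_2 are all 1, so H_1 ≅ Z.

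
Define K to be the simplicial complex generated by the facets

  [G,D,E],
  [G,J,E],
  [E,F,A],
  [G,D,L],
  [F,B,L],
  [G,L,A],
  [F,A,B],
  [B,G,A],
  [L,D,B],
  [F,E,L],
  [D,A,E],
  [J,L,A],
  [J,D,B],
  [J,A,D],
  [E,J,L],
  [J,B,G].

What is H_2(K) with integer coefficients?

K has 8 vertices, 24 edges, 16 triangles.
rank ∂_2 = 15, rank ∂_3 = 0 ⇒ b_2 = 16 − 15 − 0 = 1. So H_2 = Z.

H_2 = Z.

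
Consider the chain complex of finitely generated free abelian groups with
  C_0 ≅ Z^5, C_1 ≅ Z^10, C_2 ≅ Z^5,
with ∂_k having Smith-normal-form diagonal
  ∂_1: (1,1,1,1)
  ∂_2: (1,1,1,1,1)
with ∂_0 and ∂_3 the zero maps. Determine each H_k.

H_0: b_0 = 5 − 0 − 4 = 1; torsion from ∂_1 factors > 1: none. So H_0 ≅ Z.
H_1: b_1 = 10 − 4 − 5 = 1; torsion from ∂_2 factors > 1: none. So H_1 ≅ Z.
H_2: b_2 = 5 − 5 − 0 = 0; torsion from ∂_3 factors > 1: none. So H_2 ≅ 0.

H_0 ≅ Z,  H_1 ≅ Z,  H_2 = 0.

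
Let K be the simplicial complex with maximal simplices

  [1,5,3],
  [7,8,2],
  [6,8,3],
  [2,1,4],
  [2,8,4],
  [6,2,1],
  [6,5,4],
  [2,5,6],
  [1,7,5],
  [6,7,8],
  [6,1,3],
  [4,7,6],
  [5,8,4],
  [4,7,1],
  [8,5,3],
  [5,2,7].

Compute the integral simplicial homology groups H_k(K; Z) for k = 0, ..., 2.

Fix the vertex order 1 < 2 < 3 < 4 < 5 < 6 < 7 < 8 and write every simplex with vertices in increasing order. Then dim K = 2 and the simplices of K are:

  0-simplices (8): [1], [2], [3], [4], [5], [6], [7], [8]
  1-simplices (24): (24 of them)
  2-simplices (16): [1,2,4], [1,2,6], [1,3,5], [1,3,6], [1,4,7], [1,5,7], [2,4,8], [2,5,6], [2,5,7], [2,7,8], [3,5,8], [3,6,8], [4,5,6], [4,5,8], [4,6,7], [6,7,8]

so the chain groups are C_0 ≅ Z^8, C_1 ≅ Z^24, C_2 ≅ Z^16.

Boundary ∂_1: C_1 → C_0 sends each edge [p,q] (with p < q) to q − p. For instance
  ∂[1,5] = [5] − [1].
This gives a 8×24 integer matrix of rank 7; reducing to Smith normal form yields diagonal entries (1,1,1,1,1,1,1).

∂_2: C_2 → C_1 maps a triangle to the signed sum of its edges. For instance
  ∂[1,4,7] = [4,7] − [1,7] + [1,4],
  ∂[2,5,7] = [5,7] − [2,7] + [2,5].
The 24×16 boundary matrix has rank 15 and Smith normal form diag(1,1,1,1,1,1,1,1,1,1,1,1,1,1,1).

From H_k ≅ ker(∂_k) / im(∂_{k+1}) we obtain:

  H_0: rank C_0 − rank ∂_1 = 8 − 7 = 1, and the invariant factors of ∂_1 are all 1, so H_0 = Z.
  H_1: rank ker ∂_1 − rank ∂_2 = (24 − 7) − 15 = 2, and the invariant factors of ∂_2 are all 1, so H_1 = Z^2.
  H_2: rank ker ∂_2 − rank ∂_3 = (16 − 15) − 0 = 1, and there is no ∂_3, so H_2 = Z.

H_0 = Z,  H_1 = Z^2,  H_2 = Z.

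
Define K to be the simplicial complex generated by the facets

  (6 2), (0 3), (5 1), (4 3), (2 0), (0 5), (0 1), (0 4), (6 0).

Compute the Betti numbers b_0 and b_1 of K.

b_0 = 1, b_1 = 3.

Fix the vertex order 0 < 1 < 2 < 3 < 4 < 5 < 6 and write every simplex with vertices in increasing order. Then dim K = 1 and the simplices of K are:

  0-simplices (7): [0], [1], [2], [3], [4], [5], [6]
  1-simplices (9): [0,1], [0,2], [0,3], [0,4], [0,5], [0,6], [1,5], [2,6], [3,4]

so the chain groups are C_0 ≅ Z^7, C_1 ≅ Z^9.

The boundary map ∂_1: C_1 → C_0 maps an edge to its endpoints' difference, ∂[p,q] = q − p. For instance
  ∂[3,4] = [4] − [3].
This gives a 7×9 integer matrix of rank 6; reducing to Smith normal form yields diagonal entries (1,1,1,1,1,1).

Reading off H_k = ker ∂_k / im ∂_{k+1}:

  H_0: rank C_0 − rank ∂_1 = 7 − 6 = 1, and the invariant factors of ∂_1 are all 1, so H_0 ≅ Z.
  H_1: rank ker ∂_1 − rank ∂_2 = (9 − 6) − 0 = 3, and there is no ∂_2, so H_1 ≅ Z^3.

As a check, the Euler characteristic is 7 − 9 = -2, which agrees with 1 − 3 = -2.

Hence the Betti numbers are b_0 = 1, b_1 = 3.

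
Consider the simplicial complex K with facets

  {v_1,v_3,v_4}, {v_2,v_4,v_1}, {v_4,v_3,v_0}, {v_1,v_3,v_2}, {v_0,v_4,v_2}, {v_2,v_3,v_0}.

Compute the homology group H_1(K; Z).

We work with the vertex ordering v_0 < v_1 < v_2 < v_3 < v_4. The simplices of K, each written with vertices in increasing order, are:

  0-simplices (5): [v_0], [v_1], [v_2], [v_3], [v_4]
  1-simplices (9): [v_0,v_2], [v_0,v_3], [v_0,v_4], [v_1,v_2], [v_1,v_3], [v_1,v_4], [v_2,v_3], [v_2,v_4], [v_3,v_4]
  2-simplices (6): [v_0,v_2,v_3], [v_0,v_2,v_4], [v_0,v_3,v_4], [v_1,v_2,v_3], [v_1,v_2,v_4], [v_1,v_3,v_4]

giving chain groups C_0 ≅ Z^5, C_1 ≅ Z^9, C_2 ≅ Z^6.

Boundary ∂_1: C_1 → C_0 sends each edge [p,q] (with p < q) to q − p.
This gives a 5×9 integer matrix of rank 4; reducing to Smith normal form yields diagonal entries (1,1,1,1).

Boundary ∂_2: C_2 → C_1 maps a triangle to the signed sum of its edges. For instance
  ∂[v_0,v_2,v_3] = [v_2,v_3] − [v_0,v_3] + [v_0,v_2],
  ∂[v_1,v_2,v_3] = [v_2,v_3] − [v_1,v_3] + [v_1,v_2].
As a 9×6 matrix over Z this has rank 5, with invariant factors (1,1,1,1,1).

Now H_k = ker ∂_k / im ∂_{k+1}, so:

  H_1: rank ker ∂_1 − rank ∂_2 = (9 − 4) − 5 = 0, and the invariant factors of ∂_2 are all 1, so H_1 = 0.

H_1 = 0.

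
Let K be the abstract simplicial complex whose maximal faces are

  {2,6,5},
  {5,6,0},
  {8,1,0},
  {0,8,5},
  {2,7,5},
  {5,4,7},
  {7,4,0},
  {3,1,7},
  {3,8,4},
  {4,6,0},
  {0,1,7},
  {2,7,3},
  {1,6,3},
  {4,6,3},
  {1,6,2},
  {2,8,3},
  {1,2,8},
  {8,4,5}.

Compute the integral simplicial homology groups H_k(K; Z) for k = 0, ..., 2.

H_0 = Z,  H_1 = Z ⊕ Z_2,  H_2 = 0.

Fix the vertex order 0 < 1 < 2 < 3 < 4 < 5 < 6 < 7 < 8 and write every simplex with vertices in increasing order. Then dim K = 2 and the simplices of K are:

  0-simplices (9): [0], [1], [2], [3], [4], [5], [6], [7], [8]
  1-simplices (27): (27 of them)
  2-simplices (18): [0,1,7], [0,1,8], [0,4,6], [0,4,7], [0,5,6], [0,5,8], [1,2,6], [1,2,8], [1,3,6], [1,3,7], [2,3,7], [2,3,8], [2,5,6], [2,5,7], [3,4,6], [3,4,8], [4,5,7], [4,5,8]

Hence C_0 ≅ Z^9, C_1 ≅ Z^27, C_2 ≅ Z^18.

Boundary ∂_1: C_1 → C_0 sends each edge [p,q] (with p < q) to q − p.
This gives a 9×27 integer matrix of rank 8; reducing to Smith normal form yields diagonal entries (1,1,1,1,1,1,1,1).

∂_2: C_2 → C_1 maps a triangle to the signed sum of its edges. For instance
  ∂[1,3,6] = [3,6] − [1,6] + [1,3],
  ∂[2,3,8] = [3,8] − [2,8] + [2,3].
The resulting 27×18 matrix has rank 18, and its Smith normal form has invariant factors (1,1,1,1,1,1,1,1,1,1,1,1,1,1,1,1,1,2).

Computing H_k = (kernel of ∂_k) / (image of ∂_{k+1}):

  H_0: rank C_0 − rank ∂_1 = 9 − 8 = 1, and the invariant factors of ∂_1 are all 1, so H_0 = Z.
  H_1: rank ker ∂_1 − rank ∂_2 = (27 − 8) − 18 = 1, and ∂_2 has invariant factor 2 > 1, so H_1 = Z ⊕ Z_2.
  H_2: rank ker ∂_2 − rank ∂_3 = (18 − 18) − 0 = 0, and there is no ∂_3, so H_2 = 0.

As a check, the Euler characteristic is 9 − 27 + 18 = 0, which agrees with 1 − 1 + 0 = 0.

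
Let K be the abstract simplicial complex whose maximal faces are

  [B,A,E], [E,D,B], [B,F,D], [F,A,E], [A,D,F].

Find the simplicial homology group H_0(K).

Order the vertices as A < B < D < E < F. Listing each simplex with vertices in this order, K has dimension 2 with simplices:

  0-simplices (5): A, B, D, E, F
  1-simplices (10): AB, AD, AE, AF, BD, BE, BF, DE, DF, EF
  2-simplices (5): ABE, ADF, AEF, BDE, BDF

so the chain groups are C_0 ≅ Z^5, C_1 ≅ Z^10, C_2 ≅ Z^5.

The boundary map ∂_1: C_1 → C_0 maps an edge to its endpoints' difference, ∂[p,q] = q − p. For instance
  ∂AE = E − A.
The 5×10 boundary matrix has rank 4 and Smith normal form diag(1,1,1,1).

∂_2: C_2 → C_1 sends each 2-simplex [p,q,r] to [q,r] − [p,r] + [p,q]. For instance
  ∂ABE = BE − AE + AB,
  ∂BDF = DF − BF + BD.
The 10×5 boundary matrix has rank 5 and Smith normal form diag(1,1,1,1,1).

Reading off H_k = ker ∂_k / im ∂_{k+1}:

  H_0: rank C_0 − rank ∂_1 = 5 − 4 = 1, and the invariant factors of ∂_1 are all 1, so H_0 = Z.

(K is a triangulation of the Möbius band.)

H_0 ≅ Z.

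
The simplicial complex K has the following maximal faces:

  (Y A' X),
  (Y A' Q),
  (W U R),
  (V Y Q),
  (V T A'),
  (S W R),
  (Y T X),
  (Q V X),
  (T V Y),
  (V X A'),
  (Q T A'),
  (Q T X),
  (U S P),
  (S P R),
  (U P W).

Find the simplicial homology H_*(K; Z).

Fix the vertex order P < Q < R < S < T < U < V < W < X < Y < A' and write every simplex with vertices in increasing order. Then dim K = 2 and the simplices of K are:

  0-simplices (11): [P], [Q], [R], [S], [T], [U], [V], [W], [X], [Y], [A']
  1-simplices (25): (25 of them)
  2-simplices (15): [P,R,S], [P,S,U], [P,U,W], [Q,T,X], [Q,T,A'], [Q,V,X], [Q,V,Y], [Q,Y,A'], [R,S,W], [R,U,W], [T,V,Y], [T,V,A'], [T,X,Y], [V,X,A'], [X,Y,A']

so the chain groups are C_0 ≅ Z^11, C_1 ≅ Z^25, C_2 ≅ Z^15.

∂_1: C_1 → C_0 maps an edge to its endpoints' difference, ∂[p,q] = q − p. For instance
  ∂[Q,V] = [V] − [Q].
As a 11×25 matrix over Z this has rank 9, with invariant factors (1,1,1,1,1,1,1,1,1).

The boundary map ∂_2: C_2 → C_1 acts by ∂[p,q,r] = [q,r] − [p,r] + [p,q]. For instance
  ∂[P,S,U] = [S,U] − [P,U] + [P,S],
  ∂[T,X,Y] = [X,Y] − [T,Y] + [T,X].
This gives a 25×15 integer matrix of rank 15; reducing to Smith normal form yields diagonal entries (1,1,1,1,1,1,1,1,1,1,1,1,1,1,2).

Reading off H_k = ker ∂_k / im ∂_{k+1}:

  H_0: rank C_0 − rank ∂_1 = 11 − 9 = 2, and the invariant factors of ∂_1 are all 1, so H_0 ≅ Z^2.
  H_1: rank ker ∂_1 − rank ∂_2 = (25 − 9) − 15 = 1, and ∂_2 has invariant factor 2 > 1, so H_1 ≅ Z ⊕ Z_2.
  H_2: rank ker ∂_2 − rank ∂_3 = (15 − 15) − 0 = 0, and there is no ∂_3, so H_2 ≅ 0.

(K is a triangulation of the disjoint union of the real projective plane RP^2 and the Möbius band.)

H_0 ≅ Z^2,  H_1 ≅ Z ⊕ Z_2,  H_2 = 0.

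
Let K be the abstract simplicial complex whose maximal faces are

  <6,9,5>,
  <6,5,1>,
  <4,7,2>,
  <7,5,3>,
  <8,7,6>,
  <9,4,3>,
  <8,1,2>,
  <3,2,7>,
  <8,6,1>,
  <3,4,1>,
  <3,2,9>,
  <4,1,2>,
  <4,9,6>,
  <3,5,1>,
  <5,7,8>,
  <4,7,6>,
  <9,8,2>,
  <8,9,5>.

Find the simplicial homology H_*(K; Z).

Take the total order 1 < 2 < 3 < 4 < 5 < 6 < 7 < 8 < 9 on the vertex set. Then K (dimension 2) consists of the simplices:

  0-simplices (9): [1], [2], [3], [4], [5], [6], [7], [8], [9]
  1-simplices (27): (27 of them)
  2-simplices (18): [1,2,4], [1,2,8], [1,3,4], [1,3,5], [1,5,6], [1,6,8], [2,3,7], [2,3,9], [2,4,7], [2,8,9], [3,4,9], [3,5,7], [4,6,7], [4,6,9], [5,6,9], [5,7,8], [5,8,9], [6,7,8]

giving chain groups C_0 ≅ Z^9, C_1 ≅ Z^27, C_2 ≅ Z^18.

The boundary map ∂_1: C_1 → C_0 is given by ∂[p,q] = [q] − [p]. For instance
  ∂[5,8] = [8] − [5].
The resulting 9×27 matrix has rank 8, and its Smith normal form has invariant factors (1,1,1,1,1,1,1,1).

∂_2: C_2 → C_1 acts by ∂[p,q,r] = [q,r] − [p,r] + [p,q]. For instance
  ∂[5,6,9] = [6,9] − [5,9] + [5,6],
  ∂[1,5,6] = [5,6] − [1,6] + [1,5].
This gives a 27×18 integer matrix of rank 18; reducing to Smith normal form yields diagonal entries (1,1,1,1,1,1,1,1,1,1,1,1,1,1,1,1,1,2).

From H_k ≅ ker(∂_k) / im(∂_{k+1}) we obtain:

  H_0: rank C_0 − rank ∂_1 = 9 − 8 = 1, and the invariant factors of ∂_1 are all 1, so H_0 ≅ Z.
  H_1: rank ker ∂_1 − rank ∂_2 = (27 − 8) − 18 = 1, and ∂_2 has invariant factor 2 > 1, so H_1 ≅ Z ⊕ Z/2Z.
  H_2: rank ker ∂_2 − rank ∂_3 = (18 − 18) − 0 = 0, and there is no ∂_3, so H_2 ≅ 0.

H_0 = Z,  H_1 = Z ⊕ Z/2Z,  H_2 = 0.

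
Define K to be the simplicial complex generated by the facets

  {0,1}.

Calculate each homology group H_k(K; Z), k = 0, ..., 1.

H_0 ≅ Z,  H_1 = 0.

Take the total order 0 < 1 on the vertex set. Then K (dimension 1) consists of the simplices:

  0-simplices (2): [0], [1]
  1-simplices (1): [0,1]

giving chain groups C_0 ≅ Z^2, C_1 ≅ Z^1.

Boundary ∂_1: C_1 → C_0 maps an edge to its endpoints' difference, ∂[p,q] = q − p.
As a 2×1 matrix over Z this has rank 1, with invariant factors (1).

Computing H_k = (kernel of ∂_k) / (image of ∂_{k+1}):

  H_0: rank C_0 − rank ∂_1 = 2 − 1 = 1, and the invariant factors of ∂_1 are all 1, so H_0 ≅ Z.
  H_1: rank ker ∂_1 − rank ∂_2 = (1 − 1) − 0 = 0, and there is no ∂_2, so H_1 ≅ 0.

(K is a triangulation of the 1-simplex.)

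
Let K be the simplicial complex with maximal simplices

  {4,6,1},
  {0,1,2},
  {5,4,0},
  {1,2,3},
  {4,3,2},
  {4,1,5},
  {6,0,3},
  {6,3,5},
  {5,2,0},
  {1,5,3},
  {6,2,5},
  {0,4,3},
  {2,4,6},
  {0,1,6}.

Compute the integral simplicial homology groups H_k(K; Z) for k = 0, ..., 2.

Order the vertices as 0 < 1 < 2 < 3 < 4 < 5 < 6. Listing each simplex with vertices in this order, K has dimension 2 with simplices:

  0-simplices (7): [0], [1], [2], [3], [4], [5], [6]
  1-simplices (21): [0,1], [0,2], [0,3], [0,4], [0,5], [0,6], [1,2], [1,3], [1,4], [1,5], [1,6], [2,3], [2,4], [2,5], [2,6], [3,4], [3,5], [3,6], [4,5], [4,6], [5,6]
  2-simplices (14): [0,1,2], [0,1,6], [0,2,5], [0,3,4], [0,3,6], [0,4,5], [1,2,3], [1,3,5], [1,4,5], [1,4,6], [2,3,4], [2,4,6], [2,5,6], [3,5,6]

so the chain groups are C_0 ≅ Z^7, C_1 ≅ Z^21, C_2 ≅ Z^14.

The boundary map ∂_1: C_1 → C_0 is given by ∂[p,q] = [q] − [p].
This gives a 7×21 integer matrix of rank 6; reducing to Smith normal form yields diagonal entries (1,1,1,1,1,1).

∂_2: C_2 → C_1 maps a triangle to the signed sum of its edges. For instance
  ∂[2,4,6] = [4,6] − [2,6] + [2,4],
  ∂[0,1,2] = [1,2] − [0,2] + [0,1].
This gives a 21×14 integer matrix of rank 13; reducing to Smith normal form yields diagonal entries (1,1,1,1,1,1,1,1,1,1,1,1,1).

Computing H_k = (kernel of ∂_k) / (image of ∂_{k+1}):

  H_0: rank C_0 − rank ∂_1 = 7 − 6 = 1, and the invariant factors of ∂_1 are all 1, so H_0 = Z.
  H_1: rank ker ∂_1 − rank ∂_2 = (21 − 6) − 13 = 2, and the invariant factors of ∂_2 are all 1, so H_1 = Z^2.
  H_2: rank ker ∂_2 − rank ∂_3 = (14 − 13) − 0 = 1, and there is no ∂_3, so H_2 = Z.

As a check, the Euler characteristic is 7 − 21 + 14 = 0, which agrees with 1 − 2 + 1 = 0.

H_0 ≅ Z,  H_1 ≅ Z^2,  H_2 ≅ Z.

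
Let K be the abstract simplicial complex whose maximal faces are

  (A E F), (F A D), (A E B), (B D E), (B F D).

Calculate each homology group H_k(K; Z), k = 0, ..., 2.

Fix the vertex order A < B < D < E < F and write every simplex with vertices in increasing order. Then dim K = 2 and the simplices of K are:

  0-simplices (5): A, B, D, E, F
  1-simplices (10): AB, AD, AE, AF, BD, BE, BF, DE, DF, EF
  2-simplices (5): ABE, ADF, AEF, BDE, BDF

giving chain groups C_0 ≅ Z^5, C_1 ≅ Z^10, C_2 ≅ Z^5.

The boundary map ∂_1: C_1 → C_0 maps an edge to its endpoints' difference, ∂[p,q] = q − p.
This gives a 5×10 integer matrix of rank 4; reducing to Smith normal form yields diagonal entries (1,1,1,1).

The boundary map ∂_2: C_2 → C_1 sends each 2-simplex [p,q,r] to [q,r] − [p,r] + [p,q]. For instance
  ∂AEF = EF − AF + AE,
  ∂BDF = DF − BF + BD.
The resulting 10×5 matrix has rank 5, and its Smith normal form has invariant factors (1,1,1,1,1).

Computing H_k = (kernel of ∂_k) / (image of ∂_{k+1}):

  H_0: rank C_0 − rank ∂_1 = 5 − 4 = 1, and the invariant factors of ∂_1 are all 1, so H_0 = Z.
  H_1: rank ker ∂_1 − rank ∂_2 = (10 − 4) − 5 = 1, and the invariant factors of ∂_2 are all 1, so H_1 = Z.
  H_2: rank ker ∂_2 − rank ∂_3 = (5 − 5) − 0 = 0, and there is no ∂_3, so H_2 = 0.

(K is a triangulation of the Möbius band.)

H_0 = Z,  H_1 = Z,  H_2 = 0.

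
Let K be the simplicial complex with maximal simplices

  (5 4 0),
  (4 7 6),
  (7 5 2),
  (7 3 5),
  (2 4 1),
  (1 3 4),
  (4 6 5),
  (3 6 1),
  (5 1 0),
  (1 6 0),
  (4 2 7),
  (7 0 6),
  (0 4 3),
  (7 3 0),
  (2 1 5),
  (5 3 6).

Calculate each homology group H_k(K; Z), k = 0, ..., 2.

K has 8 vertices, 24 edges, 16 triangles.
rank ∂_0 = 0, rank ∂_1 = 7 ⇒ b_0 = 8 − 0 − 7 = 1; all invariant factors of ∂_1 are 1 so no torsion. So H_0 ≅ Z.
rank ∂_1 = 7, rank ∂_2 = 15 ⇒ b_1 = 24 − 7 − 15 = 2; all invariant factors of ∂_2 are 1 so no torsion. So H_1 ≅ Z^2.
rank ∂_2 = 15, rank ∂_3 = 0 ⇒ b_2 = 16 − 15 − 0 = 1. So H_2 ≅ Z.

H_0 ≅ Z,  H_1 ≅ Z^2,  H_2 ≅ Z.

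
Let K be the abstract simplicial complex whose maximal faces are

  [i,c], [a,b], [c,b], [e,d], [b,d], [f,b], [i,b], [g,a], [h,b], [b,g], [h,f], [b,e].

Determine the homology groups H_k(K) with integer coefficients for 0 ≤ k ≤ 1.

H_0 ≅ Z,  H_1 ≅ Z^4.

Fix the vertex order a < b < c < d < e < f < g < h < i and write every simplex with vertices in increasing order. Then dim K = 1 and the simplices of K are:

  0-simplices (9): a, b, c, d, e, f, g, h, i
  1-simplices (12): ab, ag, bc, bd, be, bf, bg, bh, bi, ci, de, fh

giving chain groups C_0 ≅ Z^9, C_1 ≅ Z^12.

∂_1: C_1 → C_0 maps an edge to its endpoints' difference, ∂[p,q] = q − p. For instance
  ∂ag = g − a.
As a 9×12 matrix over Z this has rank 8, with invariant factors (1,1,1,1,1,1,1,1).

From H_k ≅ ker(∂_k) / im(∂_{k+1}) we obtain:

  H_0: rank C_0 − rank ∂_1 = 9 − 8 = 1, and the invariant factors of ∂_1 are all 1, so H_0 = Z.
  H_1: rank ker ∂_1 − rank ∂_2 = (12 − 8) − 0 = 4, and there is no ∂_2, so H_1 = Z^4.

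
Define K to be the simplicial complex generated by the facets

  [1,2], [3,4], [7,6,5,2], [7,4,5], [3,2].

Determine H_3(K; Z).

H_3 = 0.

K has 7 vertices, 11 edges, 5 triangles, 1 3-simplex.
rank ∂_3 = 1, rank ∂_4 = 0 ⇒ b_3 = 1 − 1 − 0 = 0. So H_3 = 0.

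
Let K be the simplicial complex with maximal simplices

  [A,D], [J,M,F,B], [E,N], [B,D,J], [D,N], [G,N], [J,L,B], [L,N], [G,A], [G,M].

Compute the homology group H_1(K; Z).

H_1 = Z^3.

Fix the vertex order A < B < D < E < F < G < J < L < M < N and write every simplex with vertices in increasing order. Then dim K = 3 and the simplices of K are:

  0-simplices (10): A, B, D, E, F, G, J, L, M, N
  1-simplices (17): AD, AG, BD, BF, BJ, BL, BM, DJ, DN, EN, FJ, FM, GM, GN, JL, JM, LN
  2-simplices (6): BDJ, BFJ, BFM, BJL, BJM, FJM
  3-simplices (1): BFJM

Hence C_0 ≅ Z^10, C_1 ≅ Z^17, C_2 ≅ Z^6, C_3 ≅ Z^1.

Boundary ∂_1: C_1 → C_0 is given by ∂[p,q] = [q] − [p]. For instance
  ∂JL = L − J.
This gives a 10×17 integer matrix of rank 9; reducing to Smith normal form yields diagonal entries (1,1,1,1,1,1,1,1,1).

The boundary map ∂_2: C_2 → C_1 sends each 2-simplex [p,q,r] to [q,r] − [p,r] + [p,q]. For instance
  ∂BFJ = FJ − BJ + BF,
  ∂BJM = JM − BM + BJ.
The resulting 17×6 matrix has rank 5, and its Smith normal form has invariant factors (1,1,1,1,1).

Boundary ∂_3: C_3 → C_2 sends each 3-simplex σ to the alternating sum Σ_i (−1)^i (σ with its i-th vertex removed). For instance
  ∂BFJM = FJM − BJM + BFM − BFJ.
As a 6×1 matrix over Z this has rank 1, with invariant factors (1).

Now H_k = ker ∂_k / im ∂_{k+1}, so:

  H_1: rank ker ∂_1 − rank ∂_2 = (17 − 9) − 5 = 3, and the invariant factors of ∂_2 are all 1, so H_1 ≅ Z^3.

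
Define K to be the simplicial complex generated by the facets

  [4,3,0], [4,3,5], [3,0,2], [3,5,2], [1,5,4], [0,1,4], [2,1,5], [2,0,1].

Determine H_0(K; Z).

H_0 = Z.

Order the vertices as 0 < 1 < 2 < 3 < 4 < 5. Listing each simplex with vertices in this order, K has dimension 2 with simplices:

  0-simplices (6): [0], [1], [2], [3], [4], [5]
  1-simplices (12): [0,1], [0,2], [0,3], [0,4], [1,2], [1,4], [1,5], [2,3], [2,5], [3,4], [3,5], [4,5]
  2-simplices (8): [0,1,2], [0,1,4], [0,2,3], [0,3,4], [1,2,5], [1,4,5], [2,3,5], [3,4,5]

Hence C_0 ≅ Z^6, C_1 ≅ Z^12, C_2 ≅ Z^8.

Boundary ∂_1: C_1 → C_0 sends each edge [p,q] (with p < q) to q − p.
The resulting 6×12 matrix has rank 5, and its Smith normal form has invariant factors (1,1,1,1,1).

∂_2: C_2 → C_1 acts by ∂[p,q,r] = [q,r] − [p,r] + [p,q]. For instance
  ∂[2,3,5] = [3,5] − [2,5] + [2,3],
  ∂[0,1,4] = [1,4] − [0,4] + [0,1].
The 12×8 boundary matrix has rank 7 and Smith normal form diag(1,1,1,1,1,1,1).

Now H_k = ker ∂_k / im ∂_{k+1}, so:

  H_0: rank C_0 − rank ∂_1 = 6 − 5 = 1, and the invariant factors of ∂_1 are all 1, so H_0 = Z.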